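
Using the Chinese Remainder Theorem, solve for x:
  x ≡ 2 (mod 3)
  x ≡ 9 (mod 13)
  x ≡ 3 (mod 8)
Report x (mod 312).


Moduli 3, 13, 8 are pairwise coprime; by CRT there is a unique solution modulo M = 3 · 13 · 8 = 312.
Solve pairwise, accumulating the modulus:
  Start with x ≡ 2 (mod 3).
  Combine with x ≡ 9 (mod 13): since gcd(3, 13) = 1, we get a unique residue mod 39.
    Write x = 2 + 3·t and substitute into x ≡ 9 (mod 13): 3·t ≡ 9 − 2 = 7 (mod 13).
    The inverse of 3 mod 13 is 9 (since 3·9 = 27 = 2·13 + 1), so t ≡ 9·7 = 63 ≡ 11 (mod 13).
    Then x = 2 + 3·11 = 35, valid modulo lcm(3, 13) = 39: x ≡ 35 (mod 39).
  Combine with x ≡ 3 (mod 8): since gcd(39, 8) = 1, we get a unique residue mod 312.
    Write x = 35 + 39·t and substitute into x ≡ 3 (mod 8): 39·t ≡ 3 − 35 = -32 (mod 8).
    Reduce coefficients mod 8: 7·t ≡ 0 (mod 8).
    The inverse of 7 mod 8 is 7 (since 7·7 = 49 = 6·8 + 1), so t ≡ 7·0 = 0 ≡ 0 (mod 8).
    Then x = 35 + 39·0 = 35, valid modulo lcm(39, 8) = 312: x ≡ 35 (mod 312).
Verify: 35 mod 3 = 2 ✓, 35 mod 13 = 9 ✓, 35 mod 8 = 3 ✓.

x ≡ 35 (mod 312).


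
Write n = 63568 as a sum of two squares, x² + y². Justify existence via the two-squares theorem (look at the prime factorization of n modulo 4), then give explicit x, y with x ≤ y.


Step 1: Factor n = 63568 = 2^4 · 29 · 137.
Step 2: Check the mod-4 condition on each prime factor: 2 = 2 (special); 29 ≡ 1 (mod 4), exponent 1; 137 ≡ 1 (mod 4), exponent 1.
All primes ≡ 3 (mod 4) appear to even exponent (or don't appear), so by the two-squares theorem n IS expressible as a sum of two squares.
Step 3: Build a representation. Group n = k² · m with k = 4 and m = 29 · 137 = 3973 (a product of primes ≡ 1 (mod 4)); a representation of m scales to one of n via (k·x)² + (k·y)² = k²(x² + y²). Each prime p ≡ 1 (mod 4) is itself a sum of two squares; find a² by testing p − a² for a perfect square:
  29: 29 − 1² = 28, 29 − 2² = 25 = 5² ⇒ 29 = 2² + 5².
  137: 137 − 1² = 136, 137 − 2² = 133, 137 − 3² = 128, 137 − 4² = 121 = 11² ⇒ 137 = 4² + 11².
  Combine using the Brahmagupta–Fibonacci identity (a² + b²)(c² + d²) = (ac − bd)² + (ad + bc)² = (ac + bd)² + (ad − bc)²:
  29 · 137 = 3973: from (2² + 5²)(4² + 11²), take (2·4 − 5·11, 2·11 + 5·4) = (8 − 55, 22 + 20) = (-47, 42); dropping signs (only squares matter) gives (47, 42); check 47² + 42² = 2209 + 1764 = 3973 ✓.
  Scale by k = 4: (4·47, 4·42) = (188, 168).
Step 4: Order so x ≤ y and verify: 168² + 188² = 28224 + 35344 = 63568 = n. ✓

n = 63568 = 168² + 188² (one valid representation with x ≤ y).


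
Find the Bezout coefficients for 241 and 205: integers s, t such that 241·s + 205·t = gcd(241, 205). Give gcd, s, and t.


Euclidean algorithm on (241, 205) — divide until remainder is 0:
  241 = 1 · 205 + 36
  205 = 5 · 36 + 25
  36 = 1 · 25 + 11
  25 = 2 · 11 + 3
  11 = 3 · 3 + 2
  3 = 1 · 2 + 1
  2 = 2 · 1 + 0
gcd(241, 205) = 1.
Track Bezout coefficients alongside the remainders: start with r₀ = 241 = a·1 + b·0 (s = 1, t = 0) and r₁ = 205 = a·0 + b·1 (s = 0, t = 1); each new remainder r_{k+1} = r_{k-1} − q_k·r_k inherits s_{k+1} = s_{k-1} − q_k·s_k, t_{k+1} = t_{k-1} − q_k·t_k, so r_k = a·s_k + b·t_k at every step:
  q = 1: r = 36, s = 1 − 1·0 = 1, t = 0 − 1·1 = -1  (check: 241·1 + 205·(-1) = 36)
  q = 5: r = 25, s = 0 − 5·1 = -5, t = 1 − 5·(-1) = 6  (check: 241·(-5) + 205·6 = 25)
  q = 1: r = 11, s = 1 − 1·(-5) = 6, t = -1 − 1·6 = -7  (check: 241·6 + 205·(-7) = 11)
  q = 2: r = 3, s = -5 − 2·6 = -17, t = 6 − 2·(-7) = 20  (check: 241·(-17) + 205·20 = 3)
  q = 3: r = 2, s = 6 − 3·(-17) = 57, t = -7 − 3·20 = -67  (check: 241·57 + 205·(-67) = 2)
  q = 1: r = 1, s = -17 − 1·57 = -74, t = 20 − 1·(-67) = 87  (check: 241·(-74) + 205·87 = 1)
The row with r = 1 (the gcd) gives the Bezout coefficients s = -74, t = 87.
Result: 241 · (-74) + 205 · (87) = 1.

gcd(241, 205) = 1; s = -74, t = 87 (check: 241·(-74) + 205·87 = 1).


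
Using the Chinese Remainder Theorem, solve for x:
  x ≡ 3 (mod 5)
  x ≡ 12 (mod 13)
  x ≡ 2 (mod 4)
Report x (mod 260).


Moduli 5, 13, 4 are pairwise coprime; by CRT there is a unique solution modulo M = 5 · 13 · 4 = 260.
Solve pairwise, accumulating the modulus:
  Start with x ≡ 3 (mod 5).
  Combine with x ≡ 12 (mod 13): since gcd(5, 13) = 1, we get a unique residue mod 65.
    Write x = 3 + 5·t and substitute into x ≡ 12 (mod 13): 5·t ≡ 12 − 3 = 9 (mod 13).
    The inverse of 5 mod 13 is 8 (since 5·8 = 40 = 3·13 + 1), so t ≡ 8·9 = 72 ≡ 7 (mod 13).
    Then x = 3 + 5·7 = 38, valid modulo lcm(5, 13) = 65: x ≡ 38 (mod 65).
  Combine with x ≡ 2 (mod 4): since gcd(65, 4) = 1, we get a unique residue mod 260.
    Write x = 38 + 65·t and substitute into x ≡ 2 (mod 4): 65·t ≡ 2 − 38 = -36 (mod 4).
    Reduce coefficients mod 4: 1·t ≡ 0 (mod 4).
    So t ≡ 0 (mod 4).
    Then x = 38 + 65·0 = 38, valid modulo lcm(65, 4) = 260: x ≡ 38 (mod 260).
Verify: 38 mod 5 = 3 ✓, 38 mod 13 = 12 ✓, 38 mod 4 = 2 ✓.

x ≡ 38 (mod 260).


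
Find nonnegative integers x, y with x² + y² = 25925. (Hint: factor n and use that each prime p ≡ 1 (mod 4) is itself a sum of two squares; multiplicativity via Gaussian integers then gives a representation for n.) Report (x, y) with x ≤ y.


Step 1: Factor n = 25925 = 5^2 · 17 · 61.
Step 2: Check the mod-4 condition on each prime factor: 5 ≡ 1 (mod 4), exponent 2; 17 ≡ 1 (mod 4), exponent 1; 61 ≡ 1 (mod 4), exponent 1.
All primes ≡ 3 (mod 4) appear to even exponent (or don't appear), so by the two-squares theorem n IS expressible as a sum of two squares.
Step 3: Build a representation. Group n = k² · m with k = 5 and m = 17 · 61 = 1037 (a product of primes ≡ 1 (mod 4)); a representation of m scales to one of n via (k·x)² + (k·y)² = k²(x² + y²). Each prime p ≡ 1 (mod 4) is itself a sum of two squares; find a² by testing p − a² for a perfect square:
  17: 17 − 1² = 16 = 4² ⇒ 17 = 1² + 4².
  61: 61 − 1² = 60, 61 − 2² = 57, 61 − 3² = 52, 61 − 4² = 45, 61 − 5² = 36 = 6² ⇒ 61 = 5² + 6².
  Combine using the Brahmagupta–Fibonacci identity (a² + b²)(c² + d²) = (ac − bd)² + (ad + bc)² = (ac + bd)² + (ad − bc)²:
  17 · 61 = 1037: from (1² + 4²)(5² + 6²), take (1·5 − 4·6, 1·6 + 4·5) = (5 − 24, 6 + 20) = (-19, 26); dropping signs (only squares matter) gives (19, 26); check 19² + 26² = 361 + 676 = 1037 ✓.
  Scale by k = 5: (5·19, 5·26) = (95, 130).
Step 4: Order so x ≤ y and verify: 95² + 130² = 9025 + 16900 = 25925 = n. ✓

n = 25925 = 95² + 130² (one valid representation with x ≤ y).


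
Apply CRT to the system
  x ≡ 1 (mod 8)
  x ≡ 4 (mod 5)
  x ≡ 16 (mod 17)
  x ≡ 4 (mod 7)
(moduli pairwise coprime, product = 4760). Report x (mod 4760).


Product of moduli M = 8 · 5 · 17 · 7 = 4760.
Merge one congruence at a time:
  Start: x ≡ 1 (mod 8).
  Combine with x ≡ 4 (mod 5); new modulus lcm = 40.
    Write x = 1 + 8·t and substitute into x ≡ 4 (mod 5): 8·t ≡ 4 − 1 = 3 (mod 5).
    Reduce coefficients mod 5: 3·t ≡ 3 (mod 5).
    The inverse of 3 mod 5 is 2 (since 3·2 = 6 = 1·5 + 1), so t ≡ 2·3 = 6 ≡ 1 (mod 5).
    Then x = 1 + 8·1 = 9, valid modulo lcm(8, 5) = 40: x ≡ 9 (mod 40).
  Combine with x ≡ 16 (mod 17); new modulus lcm = 680.
    Write x = 9 + 40·t and substitute into x ≡ 16 (mod 17): 40·t ≡ 16 − 9 = 7 (mod 17).
    Reduce coefficients mod 17: 6·t ≡ 7 (mod 17).
    The inverse of 6 mod 17 is 3 (since 6·3 = 18 = 1·17 + 1), so t ≡ 3·7 = 21 ≡ 4 (mod 17).
    Then x = 9 + 40·4 = 169, valid modulo lcm(40, 17) = 680: x ≡ 169 (mod 680).
  Combine with x ≡ 4 (mod 7); new modulus lcm = 4760.
    Write x = 169 + 680·t and substitute into x ≡ 4 (mod 7): 680·t ≡ 4 − 169 = -165 (mod 7).
    Reduce coefficients mod 7: 1·t ≡ 3 (mod 7).
    So t ≡ 3 (mod 7).
    Then x = 169 + 680·3 = 2209, valid modulo lcm(680, 7) = 4760: x ≡ 2209 (mod 4760).
Verify against each original: 2209 mod 8 = 1, 2209 mod 5 = 4, 2209 mod 17 = 16, 2209 mod 7 = 4.

x ≡ 2209 (mod 4760).


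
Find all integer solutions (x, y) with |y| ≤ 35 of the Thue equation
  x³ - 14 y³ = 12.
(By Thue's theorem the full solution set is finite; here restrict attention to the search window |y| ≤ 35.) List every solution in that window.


The equation is x³ - 14y³ = 12. For fixed y, x³ = 14·y³ + 12, so a solution requires the RHS to be a perfect cube.
Strategy: iterate y from -35 to 35, compute RHS = 14·y³ + 12, and check whether it is a (positive or negative) perfect cube.
Check small values of y:
  y = 0: RHS = 12 is not a perfect cube.
  y = 1: RHS = 26 is not a perfect cube.
  y = -1: RHS = -2 is not a perfect cube.
  y = 2: RHS = 124 is not a perfect cube.
  y = -2: RHS = -100 is not a perfect cube.
  y = 3: RHS = 390 is not a perfect cube.
  y = -3: RHS = -366 is not a perfect cube.
Continuing the search up to |y| = 35 finds no solutions either.
No (x, y) in the scanned range satisfies the equation.

No integer solutions with |y| ≤ 35.


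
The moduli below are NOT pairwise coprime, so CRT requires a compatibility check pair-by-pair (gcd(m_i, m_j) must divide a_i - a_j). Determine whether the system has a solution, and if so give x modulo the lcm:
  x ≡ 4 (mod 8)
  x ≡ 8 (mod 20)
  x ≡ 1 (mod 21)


Moduli 8, 20, 21 are not pairwise coprime, so CRT works modulo lcm(m_i) when all pairwise compatibility conditions hold.
Pairwise compatibility: gcd(m_i, m_j) must divide a_i - a_j for every pair.
Merge one congruence at a time:
  Start: x ≡ 4 (mod 8).
  Combine with x ≡ 8 (mod 20): gcd(8, 20) = 4; 8 - 4 = 4, which IS divisible by 4, so compatible.
    Write x = 4 + 8·t and substitute into x ≡ 8 (mod 20): 8·t ≡ 8 − 4 = 4 (mod 20).
    Divide the congruence (and modulus) by g = 4: 2·t ≡ 1 (mod 5).
    The inverse of 2 mod 5 is 3 (since 2·3 = 6 = 1·5 + 1), so t ≡ 3·1 = 3 ≡ 3 (mod 5).
    Then x = 4 + 8·3 = 28, valid modulo lcm(8, 20) = 40: x ≡ 28 (mod 40).
  Combine with x ≡ 1 (mod 21): gcd(40, 21) = 1; 1 - 28 = -27, which IS divisible by 1, so compatible.
    Write x = 28 + 40·t and substitute into x ≡ 1 (mod 21): 40·t ≡ 1 − 28 = -27 (mod 21).
    Reduce coefficients mod 21: 19·t ≡ 15 (mod 21).
    The inverse of 19 mod 21 is 10 (since 19·10 = 190 = 9·21 + 1), so t ≡ 10·15 = 150 ≡ 3 (mod 21).
    Then x = 28 + 40·3 = 148, valid modulo lcm(40, 21) = 840: x ≡ 148 (mod 840).
Verify: 148 mod 8 = 4, 148 mod 20 = 8, 148 mod 21 = 1.

x ≡ 148 (mod 840).


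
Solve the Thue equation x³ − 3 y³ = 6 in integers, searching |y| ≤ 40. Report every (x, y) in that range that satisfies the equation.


The equation is x³ - 3y³ = 6. For fixed y, x³ = 3·y³ + 6, so a solution requires the RHS to be a perfect cube.
Strategy: iterate y from -40 to 40, compute RHS = 3·y³ + 6, and check whether it is a (positive or negative) perfect cube.
Check small values of y:
  y = 0: RHS = 6 is not a perfect cube.
  y = 1: RHS = 9 is not a perfect cube.
  y = -1: RHS = 3 is not a perfect cube.
  y = 2: RHS = 30 is not a perfect cube.
  y = -2: RHS = -18 is not a perfect cube.
  y = 3: RHS = 87 is not a perfect cube.
  y = -3: RHS = -75 is not a perfect cube.
Continuing the search up to |y| = 40 finds no solutions either.
No (x, y) in the scanned range satisfies the equation.

No integer solutions with |y| ≤ 40.


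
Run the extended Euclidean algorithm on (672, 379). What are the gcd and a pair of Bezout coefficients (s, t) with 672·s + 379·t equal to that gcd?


Euclidean algorithm on (672, 379) — divide until remainder is 0:
  672 = 1 · 379 + 293
  379 = 1 · 293 + 86
  293 = 3 · 86 + 35
  86 = 2 · 35 + 16
  35 = 2 · 16 + 3
  16 = 5 · 3 + 1
  3 = 3 · 1 + 0
gcd(672, 379) = 1.
Track Bezout coefficients alongside the remainders: start with r₀ = 672 = a·1 + b·0 (s = 1, t = 0) and r₁ = 379 = a·0 + b·1 (s = 0, t = 1); each new remainder r_{k+1} = r_{k-1} − q_k·r_k inherits s_{k+1} = s_{k-1} − q_k·s_k, t_{k+1} = t_{k-1} − q_k·t_k, so r_k = a·s_k + b·t_k at every step:
  q = 1: r = 293, s = 1 − 1·0 = 1, t = 0 − 1·1 = -1  (check: 672·1 + 379·(-1) = 293)
  q = 1: r = 86, s = 0 − 1·1 = -1, t = 1 − 1·(-1) = 2  (check: 672·(-1) + 379·2 = 86)
  q = 3: r = 35, s = 1 − 3·(-1) = 4, t = -1 − 3·2 = -7  (check: 672·4 + 379·(-7) = 35)
  q = 2: r = 16, s = -1 − 2·4 = -9, t = 2 − 2·(-7) = 16  (check: 672·(-9) + 379·16 = 16)
  q = 2: r = 3, s = 4 − 2·(-9) = 22, t = -7 − 2·16 = -39  (check: 672·22 + 379·(-39) = 3)
  q = 5: r = 1, s = -9 − 5·22 = -119, t = 16 − 5·(-39) = 211  (check: 672·(-119) + 379·211 = 1)
The row with r = 1 (the gcd) gives the Bezout coefficients s = -119, t = 211.
Result: 672 · (-119) + 379 · (211) = 1.

gcd(672, 379) = 1; s = -119, t = 211 (check: 672·(-119) + 379·211 = 1).


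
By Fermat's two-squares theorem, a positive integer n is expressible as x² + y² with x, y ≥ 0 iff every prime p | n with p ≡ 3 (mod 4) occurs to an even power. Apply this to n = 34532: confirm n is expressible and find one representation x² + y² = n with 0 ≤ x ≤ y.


Step 1: Factor n = 34532 = 2^2 · 89 · 97.
Step 2: Check the mod-4 condition on each prime factor: 2 = 2 (special); 89 ≡ 1 (mod 4), exponent 1; 97 ≡ 1 (mod 4), exponent 1.
All primes ≡ 3 (mod 4) appear to even exponent (or don't appear), so by the two-squares theorem n IS expressible as a sum of two squares.
Step 3: Build a representation. Group n = k² · m with k = 2 and m = 89 · 97 = 8633 (a product of primes ≡ 1 (mod 4)); a representation of m scales to one of n via (k·x)² + (k·y)² = k²(x² + y²). Each prime p ≡ 1 (mod 4) is itself a sum of two squares; find a² by testing p − a² for a perfect square:
  89: 89 − 1² = 88, 89 − 2² = 85, 89 − 3² = 80, 89 − 4² = 73, 89 − 5² = 64 = 8² ⇒ 89 = 5² + 8².
  97: 97 − 1² = 96, 97 − 2² = 93, 97 − 3² = 88, 97 − 4² = 81 = 9² ⇒ 97 = 4² + 9².
  Combine using the Brahmagupta–Fibonacci identity (a² + b²)(c² + d²) = (ac − bd)² + (ad + bc)² = (ac + bd)² + (ad − bc)²:
  89 · 97 = 8633: from (5² + 8²)(4² + 9²), take (5·4 − 8·9, 5·9 + 8·4) = (20 − 72, 45 + 32) = (-52, 77); dropping signs (only squares matter) gives (52, 77); check 52² + 77² = 2704 + 5929 = 8633 ✓.
  Scale by k = 2: (2·52, 2·77) = (104, 154).
Step 4: Order so x ≤ y and verify: 104² + 154² = 10816 + 23716 = 34532 = n. ✓

n = 34532 = 104² + 154² (one valid representation with x ≤ y).


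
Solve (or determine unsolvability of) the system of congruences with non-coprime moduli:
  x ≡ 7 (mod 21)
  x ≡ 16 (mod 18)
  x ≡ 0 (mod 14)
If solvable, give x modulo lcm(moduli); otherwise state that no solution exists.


Moduli 21, 18, 14 are not pairwise coprime, so CRT works modulo lcm(m_i) when all pairwise compatibility conditions hold.
Pairwise compatibility: gcd(m_i, m_j) must divide a_i - a_j for every pair.
Merge one congruence at a time:
  Start: x ≡ 7 (mod 21).
  Combine with x ≡ 16 (mod 18): gcd(21, 18) = 3; 16 - 7 = 9, which IS divisible by 3, so compatible.
    Write x = 7 + 21·t and substitute into x ≡ 16 (mod 18): 21·t ≡ 16 − 7 = 9 (mod 18).
    Divide the congruence (and modulus) by g = 3: 7·t ≡ 3 (mod 6).
    Reduce coefficients mod 6: 1·t ≡ 3 (mod 6).
    So t ≡ 3 (mod 6).
    Then x = 7 + 21·3 = 70, valid modulo lcm(21, 18) = 126: x ≡ 70 (mod 126).
  Combine with x ≡ 0 (mod 14): gcd(126, 14) = 14; 0 - 70 = -70, which IS divisible by 14, so compatible.
    Write x = 70 + 126·t and substitute into x ≡ 0 (mod 14): 126·t ≡ 0 − 70 = -70 (mod 14).
    Divide the congruence (and modulus) by g = 14: 9·t ≡ -5 (mod 1).
    Modulo 1 every t works; take t = 0.
    Then x = 70 + 126·0 = 70, valid modulo lcm(126, 14) = 126: x ≡ 70 (mod 126).
Verify: 70 mod 21 = 7, 70 mod 18 = 16, 70 mod 14 = 0.

x ≡ 70 (mod 126).


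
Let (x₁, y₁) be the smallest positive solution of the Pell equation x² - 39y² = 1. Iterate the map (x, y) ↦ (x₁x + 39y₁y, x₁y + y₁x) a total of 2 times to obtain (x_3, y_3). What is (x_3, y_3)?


Step 1: Find the fundamental solution (x₁, y₁) of x² - 39y² = 1.
  Expand √39 as a continued fraction. a₀ = ⌊√39⌋ = 6; iterate m_{k+1} = d_k·a_k − m_k, d_{k+1} = (39 − m_{k+1}²)/d_k, a_{k+1} = ⌊(a₀ + m_{k+1})/d_{k+1}⌋ (starting m₀ = 0, d₀ = 1), with convergents p_k = a_k·p_{k-1} + p_{k-2}, q_k = a_k·q_{k-1} + q_{k-2} (p₋₁ = 1, q₋₁ = 0):
  k = 0: a₀ = 6; p₀/q₀ = 6/1; p₀² − 39·q₀² = 36 − 39 = -3.
  k = 1: m = 6, d = 3, a = ⌊(6 + 6)/3⌋ = 4; p/q = (4·6 + 1)/(4·1 + 0) = 25/4; p² − 39·q² = 625 − 624 = 1.
  The first convergent with p² − 39·q² = 1 gives the fundamental solution (x₁, y₁) = (25, 4).
Step 2: Apply the recurrence (x_{n+1}, y_{n+1}) = (x₁x_n + 39y₁y_n, x₁y_n + y₁x_n) repeatedly.
  From (x_1, y_1) = (25, 4): x_2 = 25·25 + 39·4·4 = 1249; y_2 = 25·4 + 4·25 = 200.
  From (x_2, y_2) = (1249, 200): x_3 = 25·1249 + 39·4·200 = 62425; y_3 = 25·200 + 4·1249 = 9996.
Step 3: Verify x_3² - 39·y_3² = 3896880625 - 3896880624 = 1 (should be 1). ✓

(x_1, y_1) = (25, 4); (x_3, y_3) = (62425, 9996).


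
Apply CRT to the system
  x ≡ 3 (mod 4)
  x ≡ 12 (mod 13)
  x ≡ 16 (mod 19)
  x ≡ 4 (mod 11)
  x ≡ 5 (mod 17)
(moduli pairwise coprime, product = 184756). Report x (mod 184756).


Product of moduli M = 4 · 13 · 19 · 11 · 17 = 184756.
Merge one congruence at a time:
  Start: x ≡ 3 (mod 4).
  Combine with x ≡ 12 (mod 13); new modulus lcm = 52.
    Write x = 3 + 4·t and substitute into x ≡ 12 (mod 13): 4·t ≡ 12 − 3 = 9 (mod 13).
    The inverse of 4 mod 13 is 10 (since 4·10 = 40 = 3·13 + 1), so t ≡ 10·9 = 90 ≡ 12 (mod 13).
    Then x = 3 + 4·12 = 51, valid modulo lcm(4, 13) = 52: x ≡ 51 (mod 52).
  Combine with x ≡ 16 (mod 19); new modulus lcm = 988.
    Write x = 51 + 52·t and substitute into x ≡ 16 (mod 19): 52·t ≡ 16 − 51 = -35 (mod 19).
    Reduce coefficients mod 19: 14·t ≡ 3 (mod 19).
    The inverse of 14 mod 19 is 15 (since 14·15 = 210 = 11·19 + 1), so t ≡ 15·3 = 45 ≡ 7 (mod 19).
    Then x = 51 + 52·7 = 415, valid modulo lcm(52, 19) = 988: x ≡ 415 (mod 988).
  Combine with x ≡ 4 (mod 11); new modulus lcm = 10868.
    Write x = 415 + 988·t and substitute into x ≡ 4 (mod 11): 988·t ≡ 4 − 415 = -411 (mod 11).
    Reduce coefficients mod 11: 9·t ≡ 7 (mod 11).
    The inverse of 9 mod 11 is 5 (since 9·5 = 45 = 4·11 + 1), so t ≡ 5·7 = 35 ≡ 2 (mod 11).
    Then x = 415 + 988·2 = 2391, valid modulo lcm(988, 11) = 10868: x ≡ 2391 (mod 10868).
  Combine with x ≡ 5 (mod 17); new modulus lcm = 184756.
    Write x = 2391 + 10868·t and substitute into x ≡ 5 (mod 17): 10868·t ≡ 5 − 2391 = -2386 (mod 17).
    Reduce coefficients mod 17: 5·t ≡ 11 (mod 17).
    The inverse of 5 mod 17 is 7 (since 5·7 = 35 = 2·17 + 1), so t ≡ 7·11 = 77 ≡ 9 (mod 17).
    Then x = 2391 + 10868·9 = 100203, valid modulo lcm(10868, 17) = 184756: x ≡ 100203 (mod 184756).
Verify against each original: 100203 mod 4 = 3, 100203 mod 13 = 12, 100203 mod 19 = 16, 100203 mod 11 = 4, 100203 mod 17 = 5.

x ≡ 100203 (mod 184756).


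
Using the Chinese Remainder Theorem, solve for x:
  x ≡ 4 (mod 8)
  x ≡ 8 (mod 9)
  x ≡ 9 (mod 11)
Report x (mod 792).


Moduli 8, 9, 11 are pairwise coprime; by CRT there is a unique solution modulo M = 8 · 9 · 11 = 792.
Solve pairwise, accumulating the modulus:
  Start with x ≡ 4 (mod 8).
  Combine with x ≡ 8 (mod 9): since gcd(8, 9) = 1, we get a unique residue mod 72.
    Write x = 4 + 8·t and substitute into x ≡ 8 (mod 9): 8·t ≡ 8 − 4 = 4 (mod 9).
    The inverse of 8 mod 9 is 8 (since 8·8 = 64 = 7·9 + 1), so t ≡ 8·4 = 32 ≡ 5 (mod 9).
    Then x = 4 + 8·5 = 44, valid modulo lcm(8, 9) = 72: x ≡ 44 (mod 72).
  Combine with x ≡ 9 (mod 11): since gcd(72, 11) = 1, we get a unique residue mod 792.
    Write x = 44 + 72·t and substitute into x ≡ 9 (mod 11): 72·t ≡ 9 − 44 = -35 (mod 11).
    Reduce coefficients mod 11: 6·t ≡ 9 (mod 11).
    The inverse of 6 mod 11 is 2 (since 6·2 = 12 = 1·11 + 1), so t ≡ 2·9 = 18 ≡ 7 (mod 11).
    Then x = 44 + 72·7 = 548, valid modulo lcm(72, 11) = 792: x ≡ 548 (mod 792).
Verify: 548 mod 8 = 4 ✓, 548 mod 9 = 8 ✓, 548 mod 11 = 9 ✓.

x ≡ 548 (mod 792).


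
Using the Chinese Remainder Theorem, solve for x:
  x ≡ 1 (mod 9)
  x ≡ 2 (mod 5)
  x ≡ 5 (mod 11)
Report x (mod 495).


Moduli 9, 5, 11 are pairwise coprime; by CRT there is a unique solution modulo M = 9 · 5 · 11 = 495.
Solve pairwise, accumulating the modulus:
  Start with x ≡ 1 (mod 9).
  Combine with x ≡ 2 (mod 5): since gcd(9, 5) = 1, we get a unique residue mod 45.
    Write x = 1 + 9·t and substitute into x ≡ 2 (mod 5): 9·t ≡ 2 − 1 = 1 (mod 5).
    Reduce coefficients mod 5: 4·t ≡ 1 (mod 5).
    The inverse of 4 mod 5 is 4 (since 4·4 = 16 = 3·5 + 1), so t ≡ 4·1 = 4 ≡ 4 (mod 5).
    Then x = 1 + 9·4 = 37, valid modulo lcm(9, 5) = 45: x ≡ 37 (mod 45).
  Combine with x ≡ 5 (mod 11): since gcd(45, 11) = 1, we get a unique residue mod 495.
    Write x = 37 + 45·t and substitute into x ≡ 5 (mod 11): 45·t ≡ 5 − 37 = -32 (mod 11).
    Reduce coefficients mod 11: 1·t ≡ 1 (mod 11).
    So t ≡ 1 (mod 11).
    Then x = 37 + 45·1 = 82, valid modulo lcm(45, 11) = 495: x ≡ 82 (mod 495).
Verify: 82 mod 9 = 1 ✓, 82 mod 5 = 2 ✓, 82 mod 11 = 5 ✓.

x ≡ 82 (mod 495).


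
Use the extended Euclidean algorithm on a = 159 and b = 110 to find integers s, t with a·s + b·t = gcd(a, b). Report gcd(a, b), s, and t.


Euclidean algorithm on (159, 110) — divide until remainder is 0:
  159 = 1 · 110 + 49
  110 = 2 · 49 + 12
  49 = 4 · 12 + 1
  12 = 12 · 1 + 0
gcd(159, 110) = 1.
Track Bezout coefficients alongside the remainders: start with r₀ = 159 = a·1 + b·0 (s = 1, t = 0) and r₁ = 110 = a·0 + b·1 (s = 0, t = 1); each new remainder r_{k+1} = r_{k-1} − q_k·r_k inherits s_{k+1} = s_{k-1} − q_k·s_k, t_{k+1} = t_{k-1} − q_k·t_k, so r_k = a·s_k + b·t_k at every step:
  q = 1: r = 49, s = 1 − 1·0 = 1, t = 0 − 1·1 = -1  (check: 159·1 + 110·(-1) = 49)
  q = 2: r = 12, s = 0 − 2·1 = -2, t = 1 − 2·(-1) = 3  (check: 159·(-2) + 110·3 = 12)
  q = 4: r = 1, s = 1 − 4·(-2) = 9, t = -1 − 4·3 = -13  (check: 159·9 + 110·(-13) = 1)
The row with r = 1 (the gcd) gives the Bezout coefficients s = 9, t = -13.
Result: 159 · (9) + 110 · (-13) = 1.

gcd(159, 110) = 1; s = 9, t = -13 (check: 159·9 + 110·(-13) = 1).


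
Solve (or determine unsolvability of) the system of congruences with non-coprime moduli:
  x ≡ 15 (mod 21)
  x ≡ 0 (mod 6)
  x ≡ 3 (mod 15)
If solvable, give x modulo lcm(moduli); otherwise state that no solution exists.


Moduli 21, 6, 15 are not pairwise coprime, so CRT works modulo lcm(m_i) when all pairwise compatibility conditions hold.
Pairwise compatibility: gcd(m_i, m_j) must divide a_i - a_j for every pair.
Merge one congruence at a time:
  Start: x ≡ 15 (mod 21).
  Combine with x ≡ 0 (mod 6): gcd(21, 6) = 3; 0 - 15 = -15, which IS divisible by 3, so compatible.
    Write x = 15 + 21·t and substitute into x ≡ 0 (mod 6): 21·t ≡ 0 − 15 = -15 (mod 6).
    Divide the congruence (and modulus) by g = 3: 7·t ≡ -5 (mod 2).
    Reduce coefficients mod 2: 1·t ≡ 1 (mod 2).
    So t ≡ 1 (mod 2).
    Then x = 15 + 21·1 = 36, valid modulo lcm(21, 6) = 42: x ≡ 36 (mod 42).
  Combine with x ≡ 3 (mod 15): gcd(42, 15) = 3; 3 - 36 = -33, which IS divisible by 3, so compatible.
    Write x = 36 + 42·t and substitute into x ≡ 3 (mod 15): 42·t ≡ 3 − 36 = -33 (mod 15).
    Divide the congruence (and modulus) by g = 3: 14·t ≡ -11 (mod 5).
    Reduce coefficients mod 5: 4·t ≡ 4 (mod 5).
    The inverse of 4 mod 5 is 4 (since 4·4 = 16 = 3·5 + 1), so t ≡ 4·4 = 16 ≡ 1 (mod 5).
    Then x = 36 + 42·1 = 78, valid modulo lcm(42, 15) = 210: x ≡ 78 (mod 210).
Verify: 78 mod 21 = 15, 78 mod 6 = 0, 78 mod 15 = 3.

x ≡ 78 (mod 210).


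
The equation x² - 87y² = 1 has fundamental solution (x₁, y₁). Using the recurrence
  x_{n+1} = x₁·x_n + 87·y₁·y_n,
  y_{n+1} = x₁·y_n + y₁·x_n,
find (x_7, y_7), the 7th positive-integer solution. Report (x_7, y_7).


Step 1: Find the fundamental solution (x₁, y₁) of x² - 87y² = 1.
  Expand √87 as a continued fraction. a₀ = ⌊√87⌋ = 9; iterate m_{k+1} = d_k·a_k − m_k, d_{k+1} = (87 − m_{k+1}²)/d_k, a_{k+1} = ⌊(a₀ + m_{k+1})/d_{k+1}⌋ (starting m₀ = 0, d₀ = 1), with convergents p_k = a_k·p_{k-1} + p_{k-2}, q_k = a_k·q_{k-1} + q_{k-2} (p₋₁ = 1, q₋₁ = 0):
  k = 0: a₀ = 9; p₀/q₀ = 9/1; p₀² − 87·q₀² = 81 − 87 = -6.
  k = 1: m = 9, d = 6, a = ⌊(9 + 9)/6⌋ = 3; p/q = (3·9 + 1)/(3·1 + 0) = 28/3; p² − 87·q² = 784 − 783 = 1.
  The first convergent with p² − 87·q² = 1 gives the fundamental solution (x₁, y₁) = (28, 3).
Step 2: Apply the recurrence (x_{n+1}, y_{n+1}) = (x₁x_n + 87y₁y_n, x₁y_n + y₁x_n) repeatedly.
  From (x_1, y_1) = (28, 3): x_2 = 28·28 + 87·3·3 = 1567; y_2 = 28·3 + 3·28 = 168.
  From (x_2, y_2) = (1567, 168): x_3 = 28·1567 + 87·3·168 = 87724; y_3 = 28·168 + 3·1567 = 9405.
  From (x_3, y_3) = (87724, 9405): x_4 = 28·87724 + 87·3·9405 = 4910977; y_4 = 28·9405 + 3·87724 = 526512.
  From (x_4, y_4) = (4910977, 526512): x_5 = 28·4910977 + 87·3·526512 = 274926988; y_5 = 28·526512 + 3·4910977 = 29475267.
  From (x_5, y_5) = (274926988, 29475267): x_6 = 28·274926988 + 87·3·29475267 = 15391000351; y_6 = 28·29475267 + 3·274926988 = 1650088440.
  From (x_6, y_6) = (15391000351, 1650088440): x_7 = 28·15391000351 + 87·3·1650088440 = 861621092668; y_7 = 28·1650088440 + 3·15391000351 = 92375477373.
Step 3: Verify x_7² - 87·y_7² = 742390907330398243358224 - 742390907330398243358223 = 1 (should be 1). ✓

(x_1, y_1) = (28, 3); (x_7, y_7) = (861621092668, 92375477373).


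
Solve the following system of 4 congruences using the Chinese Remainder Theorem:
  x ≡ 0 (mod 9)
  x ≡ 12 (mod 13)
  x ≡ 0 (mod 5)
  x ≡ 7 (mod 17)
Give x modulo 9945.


Product of moduli M = 9 · 13 · 5 · 17 = 9945.
Merge one congruence at a time:
  Start: x ≡ 0 (mod 9).
  Combine with x ≡ 12 (mod 13); new modulus lcm = 117.
    Write x = 0 + 9·t and substitute into x ≡ 12 (mod 13): 9·t ≡ 12 − 0 = 12 (mod 13).
    The inverse of 9 mod 13 is 3 (since 9·3 = 27 = 2·13 + 1), so t ≡ 3·12 = 36 ≡ 10 (mod 13).
    Then x = 0 + 9·10 = 90, valid modulo lcm(9, 13) = 117: x ≡ 90 (mod 117).
  Combine with x ≡ 0 (mod 5); new modulus lcm = 585.
    Write x = 90 + 117·t and substitute into x ≡ 0 (mod 5): 117·t ≡ 0 − 90 = -90 (mod 5).
    Reduce coefficients mod 5: 2·t ≡ 0 (mod 5).
    The inverse of 2 mod 5 is 3 (since 2·3 = 6 = 1·5 + 1), so t ≡ 3·0 = 0 ≡ 0 (mod 5).
    Then x = 90 + 117·0 = 90, valid modulo lcm(117, 5) = 585: x ≡ 90 (mod 585).
  Combine with x ≡ 7 (mod 17); new modulus lcm = 9945.
    Write x = 90 + 585·t and substitute into x ≡ 7 (mod 17): 585·t ≡ 7 − 90 = -83 (mod 17).
    Reduce coefficients mod 17: 7·t ≡ 2 (mod 17).
    The inverse of 7 mod 17 is 5 (since 7·5 = 35 = 2·17 + 1), so t ≡ 5·2 = 10 ≡ 10 (mod 17).
    Then x = 90 + 585·10 = 5940, valid modulo lcm(585, 17) = 9945: x ≡ 5940 (mod 9945).
Verify against each original: 5940 mod 9 = 0, 5940 mod 13 = 12, 5940 mod 5 = 0, 5940 mod 17 = 7.

x ≡ 5940 (mod 9945).


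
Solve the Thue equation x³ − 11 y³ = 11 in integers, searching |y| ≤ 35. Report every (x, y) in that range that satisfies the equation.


The equation is x³ - 11y³ = 11. For fixed y, x³ = 11·y³ + 11, so a solution requires the RHS to be a perfect cube.
Strategy: iterate y from -35 to 35, compute RHS = 11·y³ + 11, and check whether it is a (positive or negative) perfect cube.
Check small values of y:
  y = 0: RHS = 11 is not a perfect cube.
  y = 1: RHS = 22 is not a perfect cube.
  y = -1: RHS = 0 = (0)³ ⇒ x = 0 works.
  y = 2: RHS = 99 is not a perfect cube.
  y = -2: RHS = -77 is not a perfect cube.
  y = 3: RHS = 308 is not a perfect cube.
  y = -3: RHS = -286 is not a perfect cube.
Continuing the search up to |y| = 35 finds no further solutions beyond those listed.
Collected solutions: (0, -1).

Solutions (with |y| ≤ 35): (0, -1).


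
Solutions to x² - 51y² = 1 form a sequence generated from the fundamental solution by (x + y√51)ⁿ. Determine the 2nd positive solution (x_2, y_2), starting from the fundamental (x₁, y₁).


Step 1: Find the fundamental solution (x₁, y₁) of x² - 51y² = 1.
  Expand √51 as a continued fraction. a₀ = ⌊√51⌋ = 7; iterate m_{k+1} = d_k·a_k − m_k, d_{k+1} = (51 − m_{k+1}²)/d_k, a_{k+1} = ⌊(a₀ + m_{k+1})/d_{k+1}⌋ (starting m₀ = 0, d₀ = 1), with convergents p_k = a_k·p_{k-1} + p_{k-2}, q_k = a_k·q_{k-1} + q_{k-2} (p₋₁ = 1, q₋₁ = 0):
  k = 0: a₀ = 7; p₀/q₀ = 7/1; p₀² − 51·q₀² = 49 − 51 = -2.
  k = 1: m = 7, d = 2, a = ⌊(7 + 7)/2⌋ = 7; p/q = (7·7 + 1)/(7·1 + 0) = 50/7; p² − 51·q² = 2500 − 2499 = 1.
  The first convergent with p² − 51·q² = 1 gives the fundamental solution (x₁, y₁) = (50, 7).
Step 2: Apply the recurrence (x_{n+1}, y_{n+1}) = (x₁x_n + 51y₁y_n, x₁y_n + y₁x_n) repeatedly.
  From (x_1, y_1) = (50, 7): x_2 = 50·50 + 51·7·7 = 4999; y_2 = 50·7 + 7·50 = 700.
Step 3: Verify x_2² - 51·y_2² = 24990001 - 24990000 = 1 (should be 1). ✓

(x_1, y_1) = (50, 7); (x_2, y_2) = (4999, 700).


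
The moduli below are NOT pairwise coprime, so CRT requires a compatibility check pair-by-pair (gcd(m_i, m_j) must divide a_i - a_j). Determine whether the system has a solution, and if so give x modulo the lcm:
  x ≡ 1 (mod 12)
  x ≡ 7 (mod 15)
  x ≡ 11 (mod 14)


Moduli 12, 15, 14 are not pairwise coprime, so CRT works modulo lcm(m_i) when all pairwise compatibility conditions hold.
Pairwise compatibility: gcd(m_i, m_j) must divide a_i - a_j for every pair.
Merge one congruence at a time:
  Start: x ≡ 1 (mod 12).
  Combine with x ≡ 7 (mod 15): gcd(12, 15) = 3; 7 - 1 = 6, which IS divisible by 3, so compatible.
    Write x = 1 + 12·t and substitute into x ≡ 7 (mod 15): 12·t ≡ 7 − 1 = 6 (mod 15).
    Divide the congruence (and modulus) by g = 3: 4·t ≡ 2 (mod 5).
    The inverse of 4 mod 5 is 4 (since 4·4 = 16 = 3·5 + 1), so t ≡ 4·2 = 8 ≡ 3 (mod 5).
    Then x = 1 + 12·3 = 37, valid modulo lcm(12, 15) = 60: x ≡ 37 (mod 60).
  Combine with x ≡ 11 (mod 14): gcd(60, 14) = 2; 11 - 37 = -26, which IS divisible by 2, so compatible.
    Write x = 37 + 60·t and substitute into x ≡ 11 (mod 14): 60·t ≡ 11 − 37 = -26 (mod 14).
    Divide the congruence (and modulus) by g = 2: 30·t ≡ -13 (mod 7).
    Reduce coefficients mod 7: 2·t ≡ 1 (mod 7).
    The inverse of 2 mod 7 is 4 (since 2·4 = 8 = 1·7 + 1), so t ≡ 4·1 = 4 ≡ 4 (mod 7).
    Then x = 37 + 60·4 = 277, valid modulo lcm(60, 14) = 420: x ≡ 277 (mod 420).
Verify: 277 mod 12 = 1, 277 mod 15 = 7, 277 mod 14 = 11.

x ≡ 277 (mod 420).


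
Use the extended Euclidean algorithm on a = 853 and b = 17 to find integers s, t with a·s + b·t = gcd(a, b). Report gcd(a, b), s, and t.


Euclidean algorithm on (853, 17) — divide until remainder is 0:
  853 = 50 · 17 + 3
  17 = 5 · 3 + 2
  3 = 1 · 2 + 1
  2 = 2 · 1 + 0
gcd(853, 17) = 1.
Track Bezout coefficients alongside the remainders: start with r₀ = 853 = a·1 + b·0 (s = 1, t = 0) and r₁ = 17 = a·0 + b·1 (s = 0, t = 1); each new remainder r_{k+1} = r_{k-1} − q_k·r_k inherits s_{k+1} = s_{k-1} − q_k·s_k, t_{k+1} = t_{k-1} − q_k·t_k, so r_k = a·s_k + b·t_k at every step:
  q = 50: r = 3, s = 1 − 50·0 = 1, t = 0 − 50·1 = -50  (check: 853·1 + 17·(-50) = 3)
  q = 5: r = 2, s = 0 − 5·1 = -5, t = 1 − 5·(-50) = 251  (check: 853·(-5) + 17·251 = 2)
  q = 1: r = 1, s = 1 − 1·(-5) = 6, t = -50 − 1·251 = -301  (check: 853·6 + 17·(-301) = 1)
The row with r = 1 (the gcd) gives the Bezout coefficients s = 6, t = -301.
Result: 853 · (6) + 17 · (-301) = 1.

gcd(853, 17) = 1; s = 6, t = -301 (check: 853·6 + 17·(-301) = 1).


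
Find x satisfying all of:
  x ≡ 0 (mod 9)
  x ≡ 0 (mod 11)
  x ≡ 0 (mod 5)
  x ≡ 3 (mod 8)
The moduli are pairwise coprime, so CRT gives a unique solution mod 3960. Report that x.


Product of moduli M = 9 · 11 · 5 · 8 = 3960.
Merge one congruence at a time:
  Start: x ≡ 0 (mod 9).
  Combine with x ≡ 0 (mod 11); new modulus lcm = 99.
    Write x = 0 + 9·t and substitute into x ≡ 0 (mod 11): 9·t ≡ 0 − 0 = 0 (mod 11).
    The inverse of 9 mod 11 is 5 (since 9·5 = 45 = 4·11 + 1), so t ≡ 5·0 = 0 ≡ 0 (mod 11).
    Then x = 0 + 9·0 = 0, valid modulo lcm(9, 11) = 99: x ≡ 0 (mod 99).
  Combine with x ≡ 0 (mod 5); new modulus lcm = 495.
    Write x = 0 + 99·t and substitute into x ≡ 0 (mod 5): 99·t ≡ 0 − 0 = 0 (mod 5).
    Reduce coefficients mod 5: 4·t ≡ 0 (mod 5).
    The inverse of 4 mod 5 is 4 (since 4·4 = 16 = 3·5 + 1), so t ≡ 4·0 = 0 ≡ 0 (mod 5).
    Then x = 0 + 99·0 = 0, valid modulo lcm(99, 5) = 495: x ≡ 0 (mod 495).
  Combine with x ≡ 3 (mod 8); new modulus lcm = 3960.
    Write x = 0 + 495·t and substitute into x ≡ 3 (mod 8): 495·t ≡ 3 − 0 = 3 (mod 8).
    Reduce coefficients mod 8: 7·t ≡ 3 (mod 8).
    The inverse of 7 mod 8 is 7 (since 7·7 = 49 = 6·8 + 1), so t ≡ 7·3 = 21 ≡ 5 (mod 8).
    Then x = 0 + 495·5 = 2475, valid modulo lcm(495, 8) = 3960: x ≡ 2475 (mod 3960).
Verify against each original: 2475 mod 9 = 0, 2475 mod 11 = 0, 2475 mod 5 = 0, 2475 mod 8 = 3.

x ≡ 2475 (mod 3960).


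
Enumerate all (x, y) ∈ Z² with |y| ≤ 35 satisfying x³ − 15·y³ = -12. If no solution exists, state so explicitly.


The equation is x³ - 15y³ = -12. For fixed y, x³ = 15·y³ − 12, so a solution requires the RHS to be a perfect cube.
Strategy: iterate y from -35 to 35, compute RHS = 15·y³ − 12, and check whether it is a (positive or negative) perfect cube.
Check small values of y:
  y = 0: RHS = -12 is not a perfect cube.
  y = 1: RHS = 3 is not a perfect cube.
  y = -1: RHS = -27 = (-3)³ ⇒ x = -3 works.
  y = 2: RHS = 108 is not a perfect cube.
  y = -2: RHS = -132 is not a perfect cube.
  y = 3: RHS = 393 is not a perfect cube.
  y = -3: RHS = -417 is not a perfect cube.
Continuing the search up to |y| = 35 finds no further solutions beyond those listed.
Collected solutions: (-3, -1).

Solutions (with |y| ≤ 35): (-3, -1).


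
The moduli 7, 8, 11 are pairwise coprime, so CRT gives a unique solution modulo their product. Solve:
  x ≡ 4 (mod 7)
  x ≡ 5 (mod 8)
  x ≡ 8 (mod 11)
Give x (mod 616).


Moduli 7, 8, 11 are pairwise coprime; by CRT there is a unique solution modulo M = 7 · 8 · 11 = 616.
Solve pairwise, accumulating the modulus:
  Start with x ≡ 4 (mod 7).
  Combine with x ≡ 5 (mod 8): since gcd(7, 8) = 1, we get a unique residue mod 56.
    Write x = 4 + 7·t and substitute into x ≡ 5 (mod 8): 7·t ≡ 5 − 4 = 1 (mod 8).
    The inverse of 7 mod 8 is 7 (since 7·7 = 49 = 6·8 + 1), so t ≡ 7·1 = 7 ≡ 7 (mod 8).
    Then x = 4 + 7·7 = 53, valid modulo lcm(7, 8) = 56: x ≡ 53 (mod 56).
  Combine with x ≡ 8 (mod 11): since gcd(56, 11) = 1, we get a unique residue mod 616.
    Write x = 53 + 56·t and substitute into x ≡ 8 (mod 11): 56·t ≡ 8 − 53 = -45 (mod 11).
    Reduce coefficients mod 11: 1·t ≡ 10 (mod 11).
    So t ≡ 10 (mod 11).
    Then x = 53 + 56·10 = 613, valid modulo lcm(56, 11) = 616: x ≡ 613 (mod 616).
Verify: 613 mod 7 = 4 ✓, 613 mod 8 = 5 ✓, 613 mod 11 = 8 ✓.

x ≡ 613 (mod 616).


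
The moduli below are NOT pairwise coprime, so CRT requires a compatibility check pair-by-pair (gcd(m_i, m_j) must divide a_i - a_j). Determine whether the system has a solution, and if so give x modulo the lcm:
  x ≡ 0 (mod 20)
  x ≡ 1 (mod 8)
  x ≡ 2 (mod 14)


Moduli 20, 8, 14 are not pairwise coprime, so CRT works modulo lcm(m_i) when all pairwise compatibility conditions hold.
Pairwise compatibility: gcd(m_i, m_j) must divide a_i - a_j for every pair.
Merge one congruence at a time:
  Start: x ≡ 0 (mod 20).
  Combine with x ≡ 1 (mod 8): gcd(20, 8) = 4, and 1 - 0 = 1 is NOT divisible by 4.
    ⇒ system is inconsistent (no integer solution).

No solution (the system is inconsistent).


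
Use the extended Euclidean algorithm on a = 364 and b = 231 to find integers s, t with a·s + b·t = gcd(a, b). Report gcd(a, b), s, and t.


Euclidean algorithm on (364, 231) — divide until remainder is 0:
  364 = 1 · 231 + 133
  231 = 1 · 133 + 98
  133 = 1 · 98 + 35
  98 = 2 · 35 + 28
  35 = 1 · 28 + 7
  28 = 4 · 7 + 0
gcd(364, 231) = 7.
Track Bezout coefficients alongside the remainders: start with r₀ = 364 = a·1 + b·0 (s = 1, t = 0) and r₁ = 231 = a·0 + b·1 (s = 0, t = 1); each new remainder r_{k+1} = r_{k-1} − q_k·r_k inherits s_{k+1} = s_{k-1} − q_k·s_k, t_{k+1} = t_{k-1} − q_k·t_k, so r_k = a·s_k + b·t_k at every step:
  q = 1: r = 133, s = 1 − 1·0 = 1, t = 0 − 1·1 = -1  (check: 364·1 + 231·(-1) = 133)
  q = 1: r = 98, s = 0 − 1·1 = -1, t = 1 − 1·(-1) = 2  (check: 364·(-1) + 231·2 = 98)
  q = 1: r = 35, s = 1 − 1·(-1) = 2, t = -1 − 1·2 = -3  (check: 364·2 + 231·(-3) = 35)
  q = 2: r = 28, s = -1 − 2·2 = -5, t = 2 − 2·(-3) = 8  (check: 364·(-5) + 231·8 = 28)
  q = 1: r = 7, s = 2 − 1·(-5) = 7, t = -3 − 1·8 = -11  (check: 364·7 + 231·(-11) = 7)
The row with r = 7 (the gcd) gives the Bezout coefficients s = 7, t = -11.
Result: 364 · (7) + 231 · (-11) = 7.

gcd(364, 231) = 7; s = 7, t = -11 (check: 364·7 + 231·(-11) = 7).


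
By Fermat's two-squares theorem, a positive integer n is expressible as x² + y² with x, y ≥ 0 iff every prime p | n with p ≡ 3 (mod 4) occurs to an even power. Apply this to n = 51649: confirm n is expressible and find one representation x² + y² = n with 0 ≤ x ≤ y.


Step 1: Factor n = 51649 = 13 · 29 · 137.
Step 2: Check the mod-4 condition on each prime factor: 13 ≡ 1 (mod 4), exponent 1; 29 ≡ 1 (mod 4), exponent 1; 137 ≡ 1 (mod 4), exponent 1.
All primes ≡ 3 (mod 4) appear to even exponent (or don't appear), so by the two-squares theorem n IS expressible as a sum of two squares.
Step 3: Build a representation. Here n = 13 · 29 · 137 is a product of primes ≡ 1 (mod 4). Each prime p ≡ 1 (mod 4) is itself a sum of two squares; find a² by testing p − a² for a perfect square:
  13: 13 − 1² = 12, 13 − 2² = 9 = 3² ⇒ 13 = 2² + 3².
  29: 29 − 1² = 28, 29 − 2² = 25 = 5² ⇒ 29 = 2² + 5².
  137: 137 − 1² = 136, 137 − 2² = 133, 137 − 3² = 128, 137 − 4² = 121 = 11² ⇒ 137 = 4² + 11².
  Combine using the Brahmagupta–Fibonacci identity (a² + b²)(c² + d²) = (ac − bd)² + (ad + bc)² = (ac + bd)² + (ad − bc)²:
  13 · 29 = 377: from (2² + 3²)(2² + 5²), take (2·2 − 3·5, 2·5 + 3·2) = (4 − 15, 10 + 6) = (-11, 16); dropping signs (only squares matter) gives (11, 16); check 11² + 16² = 121 + 256 = 377 ✓.
  377 · 137 = 51649: from (11² + 16²)(4² + 11²), take (11·4 − 16·11, 11·11 + 16·4) = (44 − 176, 121 + 64) = (-132, 185); dropping signs (only squares matter) gives (132, 185); check 132² + 185² = 17424 + 34225 = 51649 ✓.
Step 4: Order so x ≤ y and verify: 132² + 185² = 17424 + 34225 = 51649 = n. ✓

n = 51649 = 132² + 185² (one valid representation with x ≤ y).


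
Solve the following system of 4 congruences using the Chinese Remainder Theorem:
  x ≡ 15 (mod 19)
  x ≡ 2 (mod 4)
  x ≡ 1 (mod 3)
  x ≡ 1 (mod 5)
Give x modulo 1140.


Product of moduli M = 19 · 4 · 3 · 5 = 1140.
Merge one congruence at a time:
  Start: x ≡ 15 (mod 19).
  Combine with x ≡ 2 (mod 4); new modulus lcm = 76.
    Write x = 15 + 19·t and substitute into x ≡ 2 (mod 4): 19·t ≡ 2 − 15 = -13 (mod 4).
    Reduce coefficients mod 4: 3·t ≡ 3 (mod 4).
    The inverse of 3 mod 4 is 3 (since 3·3 = 9 = 2·4 + 1), so t ≡ 3·3 = 9 ≡ 1 (mod 4).
    Then x = 15 + 19·1 = 34, valid modulo lcm(19, 4) = 76: x ≡ 34 (mod 76).
  Combine with x ≡ 1 (mod 3); new modulus lcm = 228.
    Write x = 34 + 76·t and substitute into x ≡ 1 (mod 3): 76·t ≡ 1 − 34 = -33 (mod 3).
    Reduce coefficients mod 3: 1·t ≡ 0 (mod 3).
    So t ≡ 0 (mod 3).
    Then x = 34 + 76·0 = 34, valid modulo lcm(76, 3) = 228: x ≡ 34 (mod 228).
  Combine with x ≡ 1 (mod 5); new modulus lcm = 1140.
    Write x = 34 + 228·t and substitute into x ≡ 1 (mod 5): 228·t ≡ 1 − 34 = -33 (mod 5).
    Reduce coefficients mod 5: 3·t ≡ 2 (mod 5).
    The inverse of 3 mod 5 is 2 (since 3·2 = 6 = 1·5 + 1), so t ≡ 2·2 = 4 ≡ 4 (mod 5).
    Then x = 34 + 228·4 = 946, valid modulo lcm(228, 5) = 1140: x ≡ 946 (mod 1140).
Verify against each original: 946 mod 19 = 15, 946 mod 4 = 2, 946 mod 3 = 1, 946 mod 5 = 1.

x ≡ 946 (mod 1140).
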